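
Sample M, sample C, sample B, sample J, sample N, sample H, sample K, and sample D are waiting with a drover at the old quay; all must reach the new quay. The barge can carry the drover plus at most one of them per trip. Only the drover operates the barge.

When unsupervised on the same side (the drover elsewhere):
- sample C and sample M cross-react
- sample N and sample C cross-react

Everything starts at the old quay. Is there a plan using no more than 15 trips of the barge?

Counting alone: the drover can take at most 1 across per trip to the new quay, so moving all 8 needs at least 8 loaded trips out, with a return between consecutive ones — at least 15 crossings.
The safety rule pushes this higher. Following every safe sequence of crossings, the most of the 8 that can be at the new quay as the barge arrives there on crossing 15 is 7 — never all 8.
So the move cannot be finished within 15 crossings. (The shortest complete plan takes 17:)
1. Drover goes to the new quay with sample C.
2. Drover goes back to the old quay alone.
3. Drover goes to the new quay with sample M.
4. Drover goes back to the old quay with sample C.
5. Drover goes to the new quay with sample N.
6. Drover goes back to the old quay alone.
7. Drover goes to the new quay with sample B.
8. Drover goes back to the old quay alone.
9. Drover goes to the new quay with sample J.
10. Drover goes back to the old quay alone.
11. Drover goes to the new quay with sample H.
12. Drover goes back to the old quay alone.
13. Drover goes to the new quay with sample K.
14. Drover goes back to the old quay alone.
15. Drover goes to the new quay with sample D.
16. Drover goes back to the old quay alone.
17. Drover goes to the new quay with sample C.

No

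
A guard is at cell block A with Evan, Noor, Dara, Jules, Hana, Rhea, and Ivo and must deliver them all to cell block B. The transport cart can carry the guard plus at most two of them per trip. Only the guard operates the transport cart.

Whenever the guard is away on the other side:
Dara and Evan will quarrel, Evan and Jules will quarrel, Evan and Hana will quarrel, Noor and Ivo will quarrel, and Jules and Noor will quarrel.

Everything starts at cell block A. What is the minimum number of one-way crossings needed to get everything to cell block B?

Counting alone: the guard can take at most 2 across per trip to cell block B, so moving all 7 needs at least 4 loaded trips out, with a return between consecutive ones — at least 7 crossings.
The safety rule pushes this higher. Following every safe sequence of crossings, the most of the 7 that can be at cell block B as the transport cart arrives there on crossing 7 is 6 — never all 7.
So no plan with fewer than 9 crossings exists, and this one achieves 9:
1. Guard goes to cell block B with Evan and Noor.
2. Guard goes back to cell block A alone.
3. Guard goes to cell block B with Dara.
4. Guard goes back to cell block A with Evan.
5. Guard goes to cell block B with Hana and Jules.
6. Guard goes back to cell block A with Noor.
7. Guard goes to cell block B with Ivo and Rhea.
8. Guard goes back to cell block A alone.
9. Guard goes to cell block B with Evan and Noor.

9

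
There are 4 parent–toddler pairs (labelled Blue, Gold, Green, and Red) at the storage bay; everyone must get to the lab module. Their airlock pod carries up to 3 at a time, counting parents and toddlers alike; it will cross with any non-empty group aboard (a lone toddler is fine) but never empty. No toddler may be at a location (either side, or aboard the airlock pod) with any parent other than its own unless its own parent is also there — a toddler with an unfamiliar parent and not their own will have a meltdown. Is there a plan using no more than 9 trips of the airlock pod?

Yes

Yes — this plan uses 9 crossings (≤ 9):
1. parent Blue and toddler Blue cross → the lab module.
2. parent Blue crosses ← the storage bay.
3. parent Blue, parent Gold, and toddler Gold cross → the lab module.
4. parent Blue and toddler Blue cross ← the storage bay.
5. parent Blue, parent Green, and parent Red cross → the lab module.
6. toddler Gold crosses ← the storage bay.
7. toddler Blue and toddler Gold cross → the lab module.
8. toddler Blue crosses ← the storage bay.
9. toddler Blue, toddler Green, and toddler Red cross → the lab module.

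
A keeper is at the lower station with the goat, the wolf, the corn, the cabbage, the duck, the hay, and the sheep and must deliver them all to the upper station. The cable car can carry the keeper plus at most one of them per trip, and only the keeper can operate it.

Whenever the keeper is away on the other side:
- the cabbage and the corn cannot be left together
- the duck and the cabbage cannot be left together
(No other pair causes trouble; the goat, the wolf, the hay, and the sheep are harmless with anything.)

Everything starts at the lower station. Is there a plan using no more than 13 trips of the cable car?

Counting alone: the keeper can take at most 1 across per trip to the upper station, so moving all 7 needs at least 7 loaded trips out, with a return between consecutive ones — at least 13 crossings.
The safety rule pushes this higher. Following every safe sequence of crossings, the most of the 7 that can be at the upper station as the cable car arrives there on crossing 13 is 6 — never all 7.
So the move cannot be finished within 13 crossings. (The shortest complete plan takes 15:)
1. Keeper goes to the upper station with the cabbage.
2. Keeper goes back to the lower station alone.
3. Keeper goes to the upper station with the goat.
4. Keeper goes back to the lower station alone.
5. Keeper goes to the upper station with the wolf.
6. Keeper goes back to the lower station alone.
7. Keeper goes to the upper station with the corn.
8. Keeper goes back to the lower station with the cabbage.
9. Keeper goes to the upper station with the duck.
10. Keeper goes back to the lower station alone.
11. Keeper goes to the upper station with the hay.
12. Keeper goes back to the lower station alone.
13. Keeper goes to the upper station with the sheep.
14. Keeper goes back to the lower station alone.
15. Keeper goes to the upper station with the cabbage.

No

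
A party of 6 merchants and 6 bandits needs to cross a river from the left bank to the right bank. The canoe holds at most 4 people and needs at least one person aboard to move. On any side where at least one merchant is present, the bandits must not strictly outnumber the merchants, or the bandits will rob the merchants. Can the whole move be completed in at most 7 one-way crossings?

No

Counting alone: each trip to the right bank takes at most 4 across and each return brings at least 1 back, so after t trips out (and t−1 returns) at most 4t − (t−1) of the 12 are across; that first reaches 12 at t = 4, so at least 7 crossings are needed.
The safety rule pushes this higher. Following every safe sequence of crossings, the most of the 12 that can be at the right bank as the canoe arrives there on crossing 7 is 11 — never all 12.
So the move cannot be finished within 7 crossings. (The shortest complete plan takes 9:)
1. 2 bandits → the right bank.  (the left bank: 6M 4B; the right bank: 0M 2B)
2. 1 bandit ← the left bank.  (the left bank: 6M 5B; the right bank: 0M 1B)
3. 4 bandits → the right bank.  (the left bank: 6M 1B; the right bank: 0M 5B)
4. 1 bandit ← the left bank.  (the left bank: 6M 2B; the right bank: 0M 4B)
5. 4 merchants → the right bank.  (the left bank: 2M 2B; the right bank: 4M 4B)
6. 1 merchant and 1 bandit ← the left bank.  (the left bank: 3M 3B; the right bank: 3M 3B)
7. 2 merchants and 2 bandits → the right bank.  (the left bank: 1M 1B; the right bank: 5M 5B)
8. 1 merchant and 1 bandit ← the left bank.  (the left bank: 2M 2B; the right bank: 4M 4B)
9. 2 merchants and 2 bandits → the right bank.  (the left bank: 0M 0B; the right bank: 6M 6B)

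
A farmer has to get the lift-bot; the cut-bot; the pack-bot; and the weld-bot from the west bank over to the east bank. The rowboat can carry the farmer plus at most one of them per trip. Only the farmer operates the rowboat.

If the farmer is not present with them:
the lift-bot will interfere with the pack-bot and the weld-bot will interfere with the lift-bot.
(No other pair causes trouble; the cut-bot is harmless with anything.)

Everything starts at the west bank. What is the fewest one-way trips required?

Counting alone: the farmer can take at most 1 across per trip to the east bank, so moving all 4 needs at least 4 loaded trips out, with a return between consecutive ones — at least 7 crossings.
The safety rule pushes this higher. Following every safe sequence of crossings, the most of the 4 that can be at the east bank as the rowboat arrives there on crossing 7 is 3 — never all 4.
So no plan with fewer than 9 crossings exists, and this one achieves 9:
1. Farmer goes to the east bank with the lift-bot.
2. Farmer goes back to the west bank alone.
3. Farmer goes to the east bank with the cut-bot.
4. Farmer goes back to the west bank alone.
5. Farmer goes to the east bank with the pack-bot.
6. Farmer goes back to the west bank with the lift-bot.
7. Farmer goes to the east bank with the weld-bot.
8. Farmer goes back to the west bank alone.
9. Farmer goes to the east bank with the lift-bot.

9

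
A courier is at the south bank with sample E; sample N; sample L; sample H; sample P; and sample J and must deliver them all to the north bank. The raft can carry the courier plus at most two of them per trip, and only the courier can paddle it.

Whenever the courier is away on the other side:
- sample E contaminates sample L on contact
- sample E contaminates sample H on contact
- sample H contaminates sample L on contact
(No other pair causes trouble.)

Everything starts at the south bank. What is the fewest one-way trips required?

9

Counting alone: the courier can take at most 2 across per trip to the north bank, so moving all 6 needs at least 3 loaded trips out, with a return between consecutive ones — at least 5 crossings.
The safety rule pushes this higher. Following every safe sequence of crossings, the most of the 6 that can be at the north bank as the raft arrives there on crossings 5, 7 is 4, 5 respectively — never all 6.
So no plan with fewer than 9 crossings exists, and this one achieves 9:
1. Courier goes to the north bank with sample E and sample L.  [the south bank: sample H, sample J, sample N, sample P | the north bank: sample E, sample L]
2. Courier goes back to the south bank with sample E.  [the south bank: sample E, sample H, sample J, sample N, sample P | the north bank: sample L]
3. Courier goes to the north bank with sample E and sample N.  [the south bank: sample H, sample J, sample P | the north bank: sample E, sample L, sample N]
4. Courier goes back to the south bank with sample E.  [the south bank: sample E, sample H, sample J, sample P | the north bank: sample L, sample N]
5. Courier goes to the north bank with sample E and sample P.  [the south bank: sample H, sample J | the north bank: sample E, sample L, sample N, sample P]
6. Courier goes back to the south bank with sample E.  [the south bank: sample E, sample H, sample J | the north bank: sample L, sample N, sample P]
7. Courier goes to the north bank with sample E and sample J.  [the south bank: sample H | the north bank: sample E, sample J, sample L, sample N, sample P]
8. Courier goes back to the south bank with sample E.  [the south bank: sample E, sample H | the north bank: sample J, sample L, sample N, sample P]
9. Courier goes to the north bank with sample E and sample H.  [the south bank: — | the north bank: sample E, sample H, sample J, sample L, sample N, sample P]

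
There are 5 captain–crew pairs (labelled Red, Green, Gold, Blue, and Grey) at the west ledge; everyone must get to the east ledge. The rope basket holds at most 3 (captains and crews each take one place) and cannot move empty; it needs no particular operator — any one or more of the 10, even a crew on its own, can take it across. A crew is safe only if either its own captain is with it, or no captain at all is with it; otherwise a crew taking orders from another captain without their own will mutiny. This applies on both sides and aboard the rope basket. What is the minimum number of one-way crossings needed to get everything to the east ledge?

11

Counting alone: each trip to the east ledge takes at most 3 across and each return brings at least 1 back, so after t trips out (and t−1 returns) at most 3t − (t−1) of the 10 are across; that first reaches 10 at t = 5, so at least 9 crossings are needed.
The safety rule pushes this higher. Following every safe sequence of crossings, the most of the 10 that can be at the east ledge as the rope basket arrives there on crossing 9 is 9 — never all 10.
So no plan with fewer than 11 crossings exists, and this one achieves 11:
1. captain Red and crew Red cross → the east ledge.
2. captain Red crosses ← the west ledge.
3. crew Blue, crew Gold, and crew Green cross → the east ledge.
4. crew Red crosses ← the west ledge.
5. captain Blue, captain Gold, and captain Green cross → the east ledge.
6. captain Green and crew Green cross ← the west ledge.
7. captain Green, captain Grey, and captain Red cross → the east ledge.
8. crew Gold crosses ← the west ledge.
9. crew Green and crew Red cross → the east ledge.
10. crew Red crosses ← the west ledge.
11. crew Gold, crew Grey, and crew Red cross → the east ledge.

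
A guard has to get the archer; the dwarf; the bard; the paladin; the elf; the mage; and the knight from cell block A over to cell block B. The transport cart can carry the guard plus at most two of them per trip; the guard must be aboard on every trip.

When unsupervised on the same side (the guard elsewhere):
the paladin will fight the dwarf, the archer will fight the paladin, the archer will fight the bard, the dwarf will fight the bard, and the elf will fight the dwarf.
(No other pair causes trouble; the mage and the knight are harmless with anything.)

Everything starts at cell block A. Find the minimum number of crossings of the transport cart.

9

Counting alone: the guard can take at most 2 across per trip to cell block B, so moving all 7 needs at least 4 loaded trips out, with a return between consecutive ones — at least 7 crossings.
The safety rule pushes this higher. Following every safe sequence of crossings, the most of the 7 that can be at cell block B as the transport cart arrives there on crossing 7 is 6 — never all 7.
So no plan with fewer than 9 crossings exists, and this one achieves 9:
1. Guard goes to cell block B with the archer and the dwarf.  [cell block A: the bard, the elf, the knight, the mage, the paladin | cell block B: the archer, the dwarf]
2. Guard goes back to cell block A alone.  [cell block A: the bard, the elf, the knight, the mage, the paladin | cell block B: the archer, the dwarf]
3. Guard goes to cell block B with the bard.  [cell block A: the elf, the knight, the mage, the paladin | cell block B: the archer, the bard, the dwarf]
4. Guard goes back to cell block A with the archer and the dwarf.  [cell block A: the archer, the dwarf, the elf, the knight, the mage, the paladin | cell block B: the bard]
5. Guard goes to cell block B with the elf and the paladin.  [cell block A: the archer, the dwarf, the knight, the mage | cell block B: the bard, the elf, the paladin]
6. Guard goes back to cell block A alone.  [cell block A: the archer, the dwarf, the knight, the mage | cell block B: the bard, the elf, the paladin]
7. Guard goes to cell block B with the knight and the mage.  [cell block A: the archer, the dwarf | cell block B: the bard, the elf, the knight, the mage, the paladin]
8. Guard goes back to cell block A alone.  [cell block A: the archer, the dwarf | cell block B: the bard, the elf, the knight, the mage, the paladin]
9. Guard goes to cell block B with the archer and the dwarf.  [cell block A: — | cell block B: the archer, the bard, the dwarf, the elf, the knight, the mage, the paladin]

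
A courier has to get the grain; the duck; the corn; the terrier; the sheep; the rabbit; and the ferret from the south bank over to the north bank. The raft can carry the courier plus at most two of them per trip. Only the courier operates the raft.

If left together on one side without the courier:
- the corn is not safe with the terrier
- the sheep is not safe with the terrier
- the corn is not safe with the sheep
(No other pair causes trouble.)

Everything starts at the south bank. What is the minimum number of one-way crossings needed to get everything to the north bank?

Counting alone: the courier can take at most 2 across per trip to the north bank, so moving all 7 needs at least 4 loaded trips out, with a return between consecutive ones — at least 7 crossings.
The safety rule pushes this higher. Following every safe sequence of crossings, the most of the 7 that can be at the north bank as the raft arrives there on crossings 7, 9 is 5, 6 respectively — never all 7.
So no plan with fewer than 11 crossings exists, and this one achieves 11:
1. Courier goes to the north bank with the corn and the terrier.
2. Courier goes back to the south bank with the corn.
3. Courier goes to the north bank with the corn and the grain.
4. Courier goes back to the south bank with the corn.
5. Courier goes to the north bank with the corn and the duck.
6. Courier goes back to the south bank with the corn.
7. Courier goes to the north bank with the corn and the rabbit.
8. Courier goes back to the south bank with the corn.
9. Courier goes to the north bank with the corn and the ferret.
10. Courier goes back to the south bank with the corn.
11. Courier goes to the north bank with the corn and the sheep.

11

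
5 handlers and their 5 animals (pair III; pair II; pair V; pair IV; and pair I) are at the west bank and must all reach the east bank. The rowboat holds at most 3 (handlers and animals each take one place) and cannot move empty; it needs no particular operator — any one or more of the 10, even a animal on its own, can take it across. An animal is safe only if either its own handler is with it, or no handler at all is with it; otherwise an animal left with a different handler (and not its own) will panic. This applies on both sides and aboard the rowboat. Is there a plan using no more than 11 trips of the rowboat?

Yes — this plan uses 11 crossings (≤ 11):
1. animal III and handler III cross → the east bank.
2. handler III crosses ← the west bank.
3. animal II, animal IV, and animal V cross → the east bank.
4. animal III crosses ← the west bank.
5. handler II, handler IV, and handler V cross → the east bank.
6. animal II and handler II cross ← the west bank.
7. handler I, handler II, and handler III cross → the east bank.
8. animal V crosses ← the west bank.
9. animal II and animal III cross → the east bank.
10. animal III crosses ← the west bank.
11. animal I, animal III, and animal V cross → the east bank.

Yes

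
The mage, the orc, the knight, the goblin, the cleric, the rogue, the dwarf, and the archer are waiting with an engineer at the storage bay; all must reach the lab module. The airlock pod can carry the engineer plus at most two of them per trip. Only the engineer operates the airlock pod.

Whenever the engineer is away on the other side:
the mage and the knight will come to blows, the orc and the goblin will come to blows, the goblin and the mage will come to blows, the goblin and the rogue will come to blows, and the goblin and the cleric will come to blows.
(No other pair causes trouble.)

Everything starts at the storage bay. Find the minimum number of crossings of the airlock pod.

Counting alone: the engineer can take at most 2 across per trip to the lab module, so moving all 8 needs at least 4 loaded trips out, with a return between consecutive ones — at least 7 crossings.
The safety rule pushes this higher. Following every safe sequence of crossings, the most of the 8 that can be at the lab module as the airlock pod arrives there on crossing 7 is 7 — never all 8.
So no plan with fewer than 9 crossings exists, and this one achieves 9:
1. Engineer goes to the lab module with the goblin and the mage.  [the storage bay: the archer, the cleric, the dwarf, the knight, the orc, the rogue | the lab module: the goblin, the mage]
2. Engineer goes back to the storage bay with the mage.  [the storage bay: the archer, the cleric, the dwarf, the knight, the mage, the orc, the rogue | the lab module: the goblin]
3. Engineer goes to the lab module with the mage and the orc.  [the storage bay: the archer, the cleric, the dwarf, the knight, the rogue | the lab module: the goblin, the mage, the orc]
4. Engineer goes back to the storage bay with the goblin.  [the storage bay: the archer, the cleric, the dwarf, the goblin, the knight, the rogue | the lab module: the mage, the orc]
5. Engineer goes to the lab module with the cleric and the rogue.  [the storage bay: the archer, the dwarf, the goblin, the knight | the lab module: the cleric, the mage, the orc, the rogue]
6. Engineer goes back to the storage bay alone.  [the storage bay: the archer, the dwarf, the goblin, the knight | the lab module: the cleric, the mage, the orc, the rogue]
7. Engineer goes to the lab module with the archer and the dwarf.  [the storage bay: the goblin, the knight | the lab module: the archer, the cleric, the dwarf, the mage, the orc, the rogue]
8. Engineer goes back to the storage bay alone.  [the storage bay: the goblin, the knight | the lab module: the archer, the cleric, the dwarf, the mage, the orc, the rogue]
9. Engineer goes to the lab module with the goblin and the knight.  [the storage bay: — | the lab module: the archer, the cleric, the dwarf, the goblin, the knight, the mage, the orc, the rogue]

9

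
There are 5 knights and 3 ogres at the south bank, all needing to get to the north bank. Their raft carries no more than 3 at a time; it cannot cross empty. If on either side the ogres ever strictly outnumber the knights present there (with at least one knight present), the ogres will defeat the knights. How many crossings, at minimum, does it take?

7

Counting alone: each trip to the north bank takes at most 3 across and each return brings at least 1 back, so after t trips out (and t−1 returns) at most 3t − (t−1) of the 8 are across; that first reaches 8 at t = 4, so at least 7 crossings are needed.
The plan below uses exactly 7 crossings, so it is optimal:
1. 2 ogres → the north bank.  (the south bank: 5K 1O; the north bank: 0K 2O)
2. 1 ogre ← the south bank.  (the south bank: 5K 2O; the north bank: 0K 1O)
3. 2 knights and 1 ogre → the north bank.  (the south bank: 3K 1O; the north bank: 2K 2O)
4. 1 ogre ← the south bank.  (the south bank: 3K 2O; the north bank: 2K 1O)
5. 1 knight and 2 ogres → the north bank.  (the south bank: 2K 0O; the north bank: 3K 3O)
6. 1 ogre ← the south bank.  (the south bank: 2K 1O; the north bank: 3K 2O)
7. 2 knights and 1 ogre → the north bank.  (the south bank: 0K 0O; the north bank: 5K 3O)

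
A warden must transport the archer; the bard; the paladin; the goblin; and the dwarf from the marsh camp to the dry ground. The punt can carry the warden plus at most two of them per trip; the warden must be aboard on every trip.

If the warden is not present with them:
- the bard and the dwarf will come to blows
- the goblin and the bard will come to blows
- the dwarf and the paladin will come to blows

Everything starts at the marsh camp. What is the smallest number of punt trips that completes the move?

5

Counting alone: the warden can take at most 2 across per trip to the dry ground, so moving all 5 needs at least 3 loaded trips out, with a return between consecutive ones — at least 5 crossings.
The plan below uses exactly 5 crossings, so it is optimal:
1. Warden goes to the dry ground with the bard and the paladin.
2. Warden goes back to the marsh camp alone.
3. Warden goes to the dry ground with the archer.
4. Warden goes back to the marsh camp alone.
5. Warden goes to the dry ground with the dwarf and the goblin.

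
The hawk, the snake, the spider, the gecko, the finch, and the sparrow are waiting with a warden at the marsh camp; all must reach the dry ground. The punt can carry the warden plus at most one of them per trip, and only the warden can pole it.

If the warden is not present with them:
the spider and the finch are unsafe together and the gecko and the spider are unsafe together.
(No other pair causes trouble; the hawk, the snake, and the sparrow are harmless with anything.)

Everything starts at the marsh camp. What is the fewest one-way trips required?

Counting alone: the warden can take at most 1 across per trip to the dry ground, so moving all 6 needs at least 6 loaded trips out, with a return between consecutive ones — at least 11 crossings.
The safety rule pushes this higher. Following every safe sequence of crossings, the most of the 6 that can be at the dry ground as the punt arrives there on crossing 11 is 5 — never all 6.
So no plan with fewer than 13 crossings exists, and this one achieves 13:
1. Warden goes to the dry ground with the spider.  [the marsh camp: the finch, the gecko, the hawk, the snake, the sparrow | the dry ground: the spider]
2. Warden goes back to the marsh camp alone.  [the marsh camp: the finch, the gecko, the hawk, the snake, the sparrow | the dry ground: the spider]
3. Warden goes to the dry ground with the hawk.  [the marsh camp: the finch, the gecko, the snake, the sparrow | the dry ground: the hawk, the spider]
4. Warden goes back to the marsh camp alone.  [the marsh camp: the finch, the gecko, the snake, the sparrow | the dry ground: the hawk, the spider]
5. Warden goes to the dry ground with the snake.  [the marsh camp: the finch, the gecko, the sparrow | the dry ground: the hawk, the snake, the spider]
6. Warden goes back to the marsh camp alone.  [the marsh camp: the finch, the gecko, the sparrow | the dry ground: the hawk, the snake, the spider]
7. Warden goes to the dry ground with the gecko.  [the marsh camp: the finch, the sparrow | the dry ground: the gecko, the hawk, the snake, the spider]
8. Warden goes back to the marsh camp with the spider.  [the marsh camp: the finch, the sparrow, the spider | the dry ground: the gecko, the hawk, the snake]
9. Warden goes to the dry ground with the finch.  [the marsh camp: the sparrow, the spider | the dry ground: the finch, the gecko, the hawk, the snake]
10. Warden goes back to the marsh camp alone.  [the marsh camp: the sparrow, the spider | the dry ground: the finch, the gecko, the hawk, the snake]
11. Warden goes to the dry ground with the sparrow.  [the marsh camp: the spider | the dry ground: the finch, the gecko, the hawk, the snake, the sparrow]
12. Warden goes back to the marsh camp alone.  [the marsh camp: the spider | the dry ground: the finch, the gecko, the hawk, the snake, the sparrow]
13. Warden goes to the dry ground with the spider.  [the marsh camp: — | the dry ground: the finch, the gecko, the hawk, the snake, the sparrow, the spider]

13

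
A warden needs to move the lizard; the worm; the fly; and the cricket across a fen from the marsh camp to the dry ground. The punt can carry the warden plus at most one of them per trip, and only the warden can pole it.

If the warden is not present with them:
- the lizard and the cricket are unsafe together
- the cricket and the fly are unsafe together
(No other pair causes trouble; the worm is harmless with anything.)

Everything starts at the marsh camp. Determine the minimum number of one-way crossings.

Counting alone: the warden can take at most 1 across per trip to the dry ground, so moving all 4 needs at least 4 loaded trips out, with a return between consecutive ones — at least 7 crossings.
The safety rule pushes this higher. Following every safe sequence of crossings, the most of the 4 that can be at the dry ground as the punt arrives there on crossing 7 is 3 — never all 4.
So no plan with fewer than 9 crossings exists, and this one achieves 9:
1. Warden goes to the dry ground with the cricket.
2. Warden goes back to the marsh camp alone.
3. Warden goes to the dry ground with the lizard.
4. Warden goes back to the marsh camp with the cricket.
5. Warden goes to the dry ground with the fly.
6. Warden goes back to the marsh camp alone.
7. Warden goes to the dry ground with the worm.
8. Warden goes back to the marsh camp alone.
9. Warden goes to the dry ground with the cricket.

9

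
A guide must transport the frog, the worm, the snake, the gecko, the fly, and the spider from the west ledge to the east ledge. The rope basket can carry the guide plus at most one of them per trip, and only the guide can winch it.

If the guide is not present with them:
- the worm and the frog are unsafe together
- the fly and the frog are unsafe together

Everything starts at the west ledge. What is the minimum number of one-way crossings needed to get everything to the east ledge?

Counting alone: the guide can take at most 1 across per trip to the east ledge, so moving all 6 needs at least 6 loaded trips out, with a return between consecutive ones — at least 11 crossings.
The safety rule pushes this higher. Following every safe sequence of crossings, the most of the 6 that can be at the east ledge as the rope basket arrives there on crossing 11 is 5 — never all 6.
So no plan with fewer than 13 crossings exists, and this one achieves 13:
1. Guide goes to the east ledge with the frog.  [the west ledge: the fly, the gecko, the snake, the spider, the worm | the east ledge: the frog]
2. Guide goes back to the west ledge alone.  [the west ledge: the fly, the gecko, the snake, the spider, the worm | the east ledge: the frog]
3. Guide goes to the east ledge with the worm.  [the west ledge: the fly, the gecko, the snake, the spider | the east ledge: the frog, the worm]
4. Guide goes back to the west ledge with the frog.  [the west ledge: the fly, the frog, the gecko, the snake, the spider | the east ledge: the worm]
5. Guide goes to the east ledge with the fly.  [the west ledge: the frog, the gecko, the snake, the spider | the east ledge: the fly, the worm]
6. Guide goes back to the west ledge alone.  [the west ledge: the frog, the gecko, the snake, the spider | the east ledge: the fly, the worm]
7. Guide goes to the east ledge with the snake.  [the west ledge: the frog, the gecko, the spider | the east ledge: the fly, the snake, the worm]
8. Guide goes back to the west ledge alone.  [the west ledge: the frog, the gecko, the spider | the east ledge: the fly, the snake, the worm]
9. Guide goes to the east ledge with the gecko.  [the west ledge: the frog, the spider | the east ledge: the fly, the gecko, the snake, the worm]
10. Guide goes back to the west ledge alone.  [the west ledge: the frog, the spider | the east ledge: the fly, the gecko, the snake, the worm]
11. Guide goes to the east ledge with the spider.  [the west ledge: the frog | the east ledge: the fly, the gecko, the snake, the spider, the worm]
12. Guide goes back to the west ledge alone.  [the west ledge: the frog | the east ledge: the fly, the gecko, the snake, the spider, the worm]
13. Guide goes to the east ledge with the frog.  [the west ledge: — | the east ledge: the fly, the frog, the gecko, the snake, the spider, the worm]

13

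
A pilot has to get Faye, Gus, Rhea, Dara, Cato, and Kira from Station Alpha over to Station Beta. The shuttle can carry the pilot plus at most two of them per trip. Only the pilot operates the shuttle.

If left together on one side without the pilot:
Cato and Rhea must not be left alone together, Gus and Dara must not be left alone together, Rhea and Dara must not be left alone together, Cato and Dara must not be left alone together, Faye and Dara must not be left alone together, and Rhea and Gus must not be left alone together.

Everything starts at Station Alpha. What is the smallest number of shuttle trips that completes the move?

Counting alone: the pilot can take at most 2 across per trip to Station Beta, so moving all 6 needs at least 3 loaded trips out, with a return between consecutive ones — at least 5 crossings.
The safety rule pushes this higher. Following every safe sequence of crossings, the most of the 6 that can be at Station Beta as the shuttle arrives there on crossings 5, 7 is 4, 5 respectively — never all 6.
So no plan with fewer than 9 crossings exists, and this one achieves 9:
1. Pilot goes to Station Beta with Dara and Rhea.  [Station Alpha: Cato, Faye, Gus, Kira | Station Beta: Dara, Rhea]
2. Pilot goes back to Station Alpha with Rhea.  [Station Alpha: Cato, Faye, Gus, Kira, Rhea | Station Beta: Dara]
3. Pilot goes to Station Beta with Faye and Rhea.  [Station Alpha: Cato, Gus, Kira | Station Beta: Dara, Faye, Rhea]
4. Pilot goes back to Station Alpha with Dara.  [Station Alpha: Cato, Dara, Gus, Kira | Station Beta: Faye, Rhea]
5. Pilot goes to Station Beta with Cato and Gus.  [Station Alpha: Dara, Kira | Station Beta: Cato, Faye, Gus, Rhea]
6. Pilot goes back to Station Alpha with Rhea.  [Station Alpha: Dara, Kira, Rhea | Station Beta: Cato, Faye, Gus]
7. Pilot goes to Station Beta with Kira and Rhea.  [Station Alpha: Dara | Station Beta: Cato, Faye, Gus, Kira, Rhea]
8. Pilot goes back to Station Alpha with Rhea.  [Station Alpha: Dara, Rhea | Station Beta: Cato, Faye, Gus, Kira]
9. Pilot goes to Station Beta with Dara and Rhea.  [Station Alpha: — | Station Beta: Cato, Dara, Faye, Gus, Kira, Rhea]

9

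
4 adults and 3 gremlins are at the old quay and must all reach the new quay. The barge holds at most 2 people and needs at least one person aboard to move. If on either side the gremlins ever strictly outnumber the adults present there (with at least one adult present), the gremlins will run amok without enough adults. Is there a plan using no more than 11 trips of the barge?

Yes

Yes — this plan uses 11 crossings (≤ 11):
1. 2 gremlins → the new quay.  (the old quay: 4A 1G; the new quay: 0A 2G)
2. 1 gremlin ← the old quay.  (the old quay: 4A 2G; the new quay: 0A 1G)
3. 2 gremlins → the new quay.  (the old quay: 4A 0G; the new quay: 0A 3G)
4. 1 gremlin ← the old quay.  (the old quay: 4A 1G; the new quay: 0A 2G)
5. 2 adults → the new quay.  (the old quay: 2A 1G; the new quay: 2A 2G)
6. 1 gremlin ← the old quay.  (the old quay: 2A 2G; the new quay: 2A 1G)
7. 1 adult and 1 gremlin → the new quay.  (the old quay: 1A 1G; the new quay: 3A 2G)
8. 1 adult ← the old quay.  (the old quay: 2A 1G; the new quay: 2A 2G)
9. 1 adult and 1 gremlin → the new quay.  (the old quay: 1A 0G; the new quay: 3A 3G)
10. 1 gremlin ← the old quay.  (the old quay: 1A 1G; the new quay: 3A 2G)
11. 1 adult and 1 gremlin → the new quay.  (the old quay: 0A 0G; the new quay: 4A 3G)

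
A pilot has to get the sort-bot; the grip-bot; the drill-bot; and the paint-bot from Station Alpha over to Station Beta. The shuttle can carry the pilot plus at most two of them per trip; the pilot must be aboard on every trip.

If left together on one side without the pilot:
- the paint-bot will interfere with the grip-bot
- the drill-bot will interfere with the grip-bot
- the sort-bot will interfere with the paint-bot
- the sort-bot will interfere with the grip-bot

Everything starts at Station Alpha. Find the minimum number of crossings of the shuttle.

Counting alone: the pilot can take at most 2 across per trip to Station Beta, so moving all 4 needs at least 2 loaded trips out, with a return between consecutive ones — at least 3 crossings.
The safety rule pushes this higher. Following every safe sequence of crossings, the most of the 4 that can be at Station Beta as the shuttle arrives there on crossing 3 is 3 — never all 4.
So no plan with fewer than 5 crossings exists, and this one achieves 5:
1. Pilot goes to Station Beta with the grip-bot and the sort-bot.  [Station Alpha: the drill-bot, the paint-bot | Station Beta: the grip-bot, the sort-bot]
2. Pilot goes back to Station Alpha with the sort-bot.  [Station Alpha: the drill-bot, the paint-bot, the sort-bot | Station Beta: the grip-bot]
3. Pilot goes to Station Beta with the drill-bot and the sort-bot.  [Station Alpha: the paint-bot | Station Beta: the drill-bot, the grip-bot, the sort-bot]
4. Pilot goes back to Station Alpha with the grip-bot.  [Station Alpha: the grip-bot, the paint-bot | Station Beta: the drill-bot, the sort-bot]
5. Pilot goes to Station Beta with the grip-bot and the paint-bot.  [Station Alpha: — | Station Beta: the drill-bot, the grip-bot, the paint-bot, the sort-bot]

5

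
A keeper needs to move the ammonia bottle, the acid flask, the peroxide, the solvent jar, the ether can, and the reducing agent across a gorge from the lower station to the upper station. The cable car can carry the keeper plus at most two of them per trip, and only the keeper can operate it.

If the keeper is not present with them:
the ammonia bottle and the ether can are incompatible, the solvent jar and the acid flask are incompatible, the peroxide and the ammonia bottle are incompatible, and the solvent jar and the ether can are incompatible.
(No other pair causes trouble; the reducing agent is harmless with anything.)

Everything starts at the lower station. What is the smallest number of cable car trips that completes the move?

7

Counting alone: the keeper can take at most 2 across per trip to the upper station, so moving all 6 needs at least 3 loaded trips out, with a return between consecutive ones — at least 5 crossings.
The safety rule pushes this higher. Following every safe sequence of crossings, the most of the 6 that can be at the upper station as the cable car arrives there on crossing 5 is 5 — never all 6.
So no plan with fewer than 7 crossings exists, and this one achieves 7:
1. Keeper goes to the upper station with the ammonia bottle and the solvent jar.  [the lower station: the acid flask, the ether can, the peroxide, the reducing agent | the upper station: the ammonia bottle, the solvent jar]
2. Keeper goes back to the lower station alone.  [the lower station: the acid flask, the ether can, the peroxide, the reducing agent | the upper station: the ammonia bottle, the solvent jar]
3. Keeper goes to the upper station with the acid flask and the peroxide.  [the lower station: the ether can, the reducing agent | the upper station: the acid flask, the ammonia bottle, the peroxide, the solvent jar]
4. Keeper goes back to the lower station with the ammonia bottle and the solvent jar.  [the lower station: the ammonia bottle, the ether can, the reducing agent, the solvent jar | the upper station: the acid flask, the peroxide]
5. Keeper goes to the upper station with the ether can and the reducing agent.  [the lower station: the ammonia bottle, the solvent jar | the upper station: the acid flask, the ether can, the peroxide, the reducing agent]
6. Keeper goes back to the lower station alone.  [the lower station: the ammonia bottle, the solvent jar | the upper station: the acid flask, the ether can, the peroxide, the reducing agent]
7. Keeper goes to the upper station with the ammonia bottle and the solvent jar.  [the lower station: — | the upper station: the acid flask, the ammonia bottle, the ether can, the peroxide, the reducing agent, the solvent jar]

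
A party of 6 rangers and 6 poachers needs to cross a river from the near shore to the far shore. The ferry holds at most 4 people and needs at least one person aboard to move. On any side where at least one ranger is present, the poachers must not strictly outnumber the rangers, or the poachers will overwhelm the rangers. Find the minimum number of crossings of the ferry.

9

Counting alone: each trip to the far shore takes at most 4 across and each return brings at least 1 back, so after t trips out (and t−1 returns) at most 4t − (t−1) of the 12 are across; that first reaches 12 at t = 4, so at least 7 crossings are needed.
The safety rule pushes this higher. Following every safe sequence of crossings, the most of the 12 that can be at the far shore as the ferry arrives there on crossing 7 is 11 — never all 12.
So no plan with fewer than 9 crossings exists, and this one achieves 9:
1. 2 poachers → the far shore.  (the near shore: 6R 4P; the far shore: 0R 2P)
2. 1 poacher ← the near shore.  (the near shore: 6R 5P; the far shore: 0R 1P)
3. 4 poachers → the far shore.  (the near shore: 6R 1P; the far shore: 0R 5P)
4. 1 poacher ← the near shore.  (the near shore: 6R 2P; the far shore: 0R 4P)
5. 4 rangers → the far shore.  (the near shore: 2R 2P; the far shore: 4R 4P)
6. 1 ranger and 1 poacher ← the near shore.  (the near shore: 3R 3P; the far shore: 3R 3P)
7. 2 rangers and 2 poachers → the far shore.  (the near shore: 1R 1P; the far shore: 5R 5P)
8. 1 ranger and 1 poacher ← the near shore.  (the near shore: 2R 2P; the far shore: 4R 4P)
9. 2 rangers and 2 poachers → the far shore.  (the near shore: 0R 0P; the far shore: 6R 6P)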